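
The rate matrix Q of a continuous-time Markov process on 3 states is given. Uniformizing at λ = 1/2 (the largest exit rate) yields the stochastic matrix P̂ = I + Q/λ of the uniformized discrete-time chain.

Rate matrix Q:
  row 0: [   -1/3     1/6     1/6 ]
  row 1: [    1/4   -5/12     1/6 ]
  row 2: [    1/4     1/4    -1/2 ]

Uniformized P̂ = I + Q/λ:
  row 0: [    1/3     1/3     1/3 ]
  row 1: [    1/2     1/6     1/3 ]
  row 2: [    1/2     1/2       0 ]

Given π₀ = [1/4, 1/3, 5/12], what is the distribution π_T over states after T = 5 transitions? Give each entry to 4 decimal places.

π = [0.4286, 0.3221, 0.2493]

t=0: π = [0.2500, 0.3333, 0.4167]
t=1: π = [0.4583, 0.3472, 0.1944]
t=2: π = [0.4236, 0.3079, 0.2685]
t=3: π = [0.4294, 0.3268, 0.2438]
t=4: π = [0.4284, 0.3195, 0.2521]
t=5: π = [0.4286, 0.3221, 0.2493]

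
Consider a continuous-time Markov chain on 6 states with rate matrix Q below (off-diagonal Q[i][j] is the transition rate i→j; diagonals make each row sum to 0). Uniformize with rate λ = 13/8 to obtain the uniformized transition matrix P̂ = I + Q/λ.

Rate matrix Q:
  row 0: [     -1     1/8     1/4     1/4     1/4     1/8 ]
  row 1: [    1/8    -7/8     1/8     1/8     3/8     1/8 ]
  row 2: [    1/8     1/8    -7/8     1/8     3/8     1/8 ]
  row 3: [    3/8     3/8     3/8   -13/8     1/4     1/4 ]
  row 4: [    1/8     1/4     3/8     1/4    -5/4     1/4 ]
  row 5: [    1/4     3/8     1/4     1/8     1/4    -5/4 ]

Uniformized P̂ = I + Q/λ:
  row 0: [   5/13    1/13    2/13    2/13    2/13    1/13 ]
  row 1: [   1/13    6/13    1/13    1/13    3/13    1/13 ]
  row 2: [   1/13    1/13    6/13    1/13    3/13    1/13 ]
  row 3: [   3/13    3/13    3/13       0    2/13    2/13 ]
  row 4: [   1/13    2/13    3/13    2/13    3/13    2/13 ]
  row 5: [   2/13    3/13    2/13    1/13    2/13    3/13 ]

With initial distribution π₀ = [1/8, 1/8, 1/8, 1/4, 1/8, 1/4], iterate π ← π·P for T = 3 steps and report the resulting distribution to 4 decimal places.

t=0: π = [0.1250, 0.1250, 0.1250, 0.2500, 0.1250, 0.2500]
t=1: π = [0.1731, 0.2115, 0.2115, 0.0769, 0.1827, 0.1442]
t=2: π = [0.1531, 0.2064, 0.2226, 0.0984, 0.2004, 0.1191]
t=3: π = [0.1483, 0.2052, 0.2295, 0.0966, 0.2023, 0.1182]

π = [0.1483, 0.2052, 0.2295, 0.0966, 0.2023, 0.1182]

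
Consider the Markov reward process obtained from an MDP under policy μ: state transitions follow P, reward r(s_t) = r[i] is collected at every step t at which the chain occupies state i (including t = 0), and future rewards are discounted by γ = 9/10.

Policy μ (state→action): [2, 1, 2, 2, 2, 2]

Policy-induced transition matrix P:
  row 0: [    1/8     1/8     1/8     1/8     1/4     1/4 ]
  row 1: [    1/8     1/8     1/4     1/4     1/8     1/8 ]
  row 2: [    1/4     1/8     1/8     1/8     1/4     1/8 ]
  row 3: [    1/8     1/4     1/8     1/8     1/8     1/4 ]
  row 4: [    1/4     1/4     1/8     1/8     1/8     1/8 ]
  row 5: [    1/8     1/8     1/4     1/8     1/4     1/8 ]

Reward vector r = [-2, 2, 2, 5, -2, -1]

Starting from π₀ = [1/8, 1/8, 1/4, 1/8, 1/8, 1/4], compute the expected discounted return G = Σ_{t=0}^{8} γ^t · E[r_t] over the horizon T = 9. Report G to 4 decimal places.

t=0: π = [0.1250, 0.1250, 0.2500, 0.1250, 0.1250, 0.2500], E[r] = 0.6250, γ^t·E[r] = 0.625000, running G = 0.625000
t=1: π = [0.1719, 0.1563, 0.1719, 0.1406, 0.2031, 0.1563], E[r] = 0.4531, γ^t·E[r] = 0.407813, running G = 1.032813
t=2: π = [0.1719, 0.1680, 0.1641, 0.1445, 0.1875, 0.1641], E[r] = 0.5039, γ^t·E[r] = 0.408164, running G = 1.440977
t=3: π = [0.1689, 0.1665, 0.1665, 0.1460, 0.1875, 0.1646], E[r] = 0.5186, γ^t·E[r] = 0.378026, running G = 1.819003
t=4: π = [0.1693, 0.1667, 0.1664, 0.1458, 0.1875, 0.1644], E[r] = 0.5173, γ^t·E[r] = 0.339423, running G = 2.158426
t=5: π = [0.1692, 0.1667, 0.1664, 0.1458, 0.1875, 0.1644], E[r] = 0.5174, γ^t·E[r] = 0.305530, running G = 2.463956
t=6: π = [0.1692, 0.1667, 0.1664, 0.1458, 0.1875, 0.1644], E[r] = 0.5174, γ^t·E[r] = 0.274971, running G = 2.738927
t=7: π = [0.1692, 0.1667, 0.1664, 0.1458, 0.1875, 0.1644], E[r] = 0.5174, γ^t·E[r] = 0.247475, running G = 2.986402
t=8: π = [0.1692, 0.1667, 0.1664, 0.1458, 0.1875, 0.1644], E[r] = 0.5174, γ^t·E[r] = 0.222727, running G = 3.209129

G = 3.2091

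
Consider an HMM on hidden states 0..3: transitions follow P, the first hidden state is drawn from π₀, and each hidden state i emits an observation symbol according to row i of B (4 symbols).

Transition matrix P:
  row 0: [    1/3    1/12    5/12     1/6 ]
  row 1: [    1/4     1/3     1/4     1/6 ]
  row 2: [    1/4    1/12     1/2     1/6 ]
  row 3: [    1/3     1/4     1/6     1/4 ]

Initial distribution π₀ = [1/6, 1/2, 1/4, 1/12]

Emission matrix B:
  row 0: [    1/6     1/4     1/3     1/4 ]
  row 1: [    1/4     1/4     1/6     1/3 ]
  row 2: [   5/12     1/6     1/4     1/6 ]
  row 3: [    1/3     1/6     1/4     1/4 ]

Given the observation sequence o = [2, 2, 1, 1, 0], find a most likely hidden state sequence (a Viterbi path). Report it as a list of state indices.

t=0: δ = [5.556e-02, 8.333e-02, 6.250e-02, 2.083e-02]  (obs o_0=2)
t=1: δ = [6.944e-03, 4.630e-03, 7.812e-03, 3.472e-03]  ψ = [1, 1, 2, 1]  (obs o_1=2)
t=2: δ = [5.787e-04, 3.858e-04, 6.510e-04, 2.170e-04]  ψ = [0, 1, 2, 2]  (obs o_2=1)
t=3: δ = [4.823e-05, 3.215e-05, 5.425e-05, 1.808e-05]  ψ = [0, 1, 2, 2]  (obs o_3=1)
t=4: δ = [2.679e-06, 2.679e-06, 1.130e-05, 3.014e-06]  ψ = [0, 1, 2, 2]  (obs o_4=0)
backtrack: best end state = 2; path = [2, 2, 2, 2, 2]

path = [2, 2, 2, 2, 2]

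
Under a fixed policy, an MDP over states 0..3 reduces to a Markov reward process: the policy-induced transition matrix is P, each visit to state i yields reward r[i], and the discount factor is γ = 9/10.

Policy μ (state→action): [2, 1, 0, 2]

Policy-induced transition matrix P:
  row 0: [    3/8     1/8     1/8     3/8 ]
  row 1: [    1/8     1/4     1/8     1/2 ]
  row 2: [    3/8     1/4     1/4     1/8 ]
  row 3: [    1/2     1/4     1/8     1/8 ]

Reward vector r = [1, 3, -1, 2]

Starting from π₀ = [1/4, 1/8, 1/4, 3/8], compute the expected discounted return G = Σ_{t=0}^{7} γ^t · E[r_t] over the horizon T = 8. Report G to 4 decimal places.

t=0: π = [0.2500, 0.1250, 0.2500, 0.3750], E[r] = 1.1250, γ^t·E[r] = 1.125000, running G = 1.125000
t=1: π = [0.3906, 0.2188, 0.1563, 0.2344], E[r] = 1.3594, γ^t·E[r] = 1.223438, running G = 2.348438
t=2: π = [0.3496, 0.2012, 0.1445, 0.3047], E[r] = 1.4180, γ^t·E[r] = 1.148555, running G = 3.496992
t=3: π = [0.3628, 0.2063, 0.1431, 0.2878], E[r] = 1.4143, γ^t·E[r] = 1.031030, running G = 4.528022
t=4: π = [0.3594, 0.2047, 0.1429, 0.2931], E[r] = 1.4166, γ^t·E[r] = 0.929428, running G = 5.457450
t=5: π = [0.3605, 0.2051, 0.1429, 0.2916], E[r] = 1.4160, γ^t·E[r] = 0.836148, running G = 6.293598
t=6: π = [0.3602, 0.2049, 0.1429, 0.2920], E[r] = 1.4162, γ^t·E[r] = 0.752620, running G = 7.046218
t=7: π = [0.3603, 0.2050, 0.1429, 0.2919], E[r] = 1.4161, γ^t·E[r] = 0.677335, running G = 7.723553

G = 7.7236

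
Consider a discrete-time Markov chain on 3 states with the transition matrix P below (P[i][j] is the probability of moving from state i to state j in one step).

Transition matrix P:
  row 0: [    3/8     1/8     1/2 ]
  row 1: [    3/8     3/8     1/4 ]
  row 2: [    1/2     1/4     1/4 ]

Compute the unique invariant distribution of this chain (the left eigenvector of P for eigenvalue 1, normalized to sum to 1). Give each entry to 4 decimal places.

π = [0.4194, 0.2258, 0.3548]

Balance equations π_j = Σ_i π_i·P[i][j]:
  π_0 = 3/8·π_0 + 3/8·π_1 + 1/2·π_2
  π_1 = 1/8·π_0 + 3/8·π_1 + 1/4·π_2
  normalize: π_0 + π_1 + π_2 = 1
Solving the linear system gives exactly π = [13/31, 7/31, 11/31].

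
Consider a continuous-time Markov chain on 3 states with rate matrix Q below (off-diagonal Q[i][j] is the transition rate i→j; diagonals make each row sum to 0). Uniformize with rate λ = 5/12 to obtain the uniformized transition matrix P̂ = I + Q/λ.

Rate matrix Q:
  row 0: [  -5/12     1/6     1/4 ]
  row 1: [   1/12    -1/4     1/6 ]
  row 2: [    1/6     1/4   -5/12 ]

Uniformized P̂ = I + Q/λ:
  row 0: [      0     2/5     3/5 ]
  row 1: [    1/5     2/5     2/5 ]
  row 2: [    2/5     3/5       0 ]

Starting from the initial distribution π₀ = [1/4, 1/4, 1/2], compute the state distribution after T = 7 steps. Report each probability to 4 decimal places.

π = [0.2203, 0.4639, 0.3158]

t=0: π = [0.2500, 0.2500, 0.5000]
t=1: π = [0.2500, 0.5000, 0.2500]
t=2: π = [0.2000, 0.4500, 0.3500]
t=3: π = [0.2300, 0.4700, 0.3000]
t=4: π = [0.2140, 0.4600, 0.3260]
t=5: π = [0.2224, 0.4652, 0.3124]
t=6: π = [0.2180, 0.4625, 0.3195]
t=7: π = [0.2203, 0.4639, 0.3158]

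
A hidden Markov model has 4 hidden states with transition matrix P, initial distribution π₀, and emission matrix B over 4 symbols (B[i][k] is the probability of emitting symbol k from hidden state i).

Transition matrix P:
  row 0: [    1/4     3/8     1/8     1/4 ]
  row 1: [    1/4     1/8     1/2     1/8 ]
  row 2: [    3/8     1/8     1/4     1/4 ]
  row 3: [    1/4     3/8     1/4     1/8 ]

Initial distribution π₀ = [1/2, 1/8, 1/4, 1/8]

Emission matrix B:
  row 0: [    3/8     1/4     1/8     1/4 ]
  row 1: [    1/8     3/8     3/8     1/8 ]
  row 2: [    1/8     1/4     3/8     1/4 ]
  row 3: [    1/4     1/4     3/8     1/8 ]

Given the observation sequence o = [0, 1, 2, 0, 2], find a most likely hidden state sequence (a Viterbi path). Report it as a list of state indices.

path = [0, 1, 2, 0, 1]

t=0: δ = [1.875e-01, 1.562e-02, 3.125e-02, 3.125e-02]  (obs o_0=0)
t=1: δ = [1.172e-02, 2.637e-02, 5.859e-03, 1.172e-02]  ψ = [0, 0, 0, 0]  (obs o_1=1)
t=2: δ = [8.240e-04, 1.648e-03, 4.944e-03, 1.236e-03]  ψ = [1, 0, 1, 1]  (obs o_2=2)
t=3: δ = [6.952e-04, 7.725e-05, 1.545e-04, 3.090e-04]  ψ = [2, 2, 2, 2]  (obs o_3=0)
t=4: δ = [2.173e-05, 9.777e-05, 3.259e-05, 6.518e-05]  ψ = [0, 0, 0, 0]  (obs o_4=2)
backtrack: best end state = 1; path = [0, 1, 2, 0, 1]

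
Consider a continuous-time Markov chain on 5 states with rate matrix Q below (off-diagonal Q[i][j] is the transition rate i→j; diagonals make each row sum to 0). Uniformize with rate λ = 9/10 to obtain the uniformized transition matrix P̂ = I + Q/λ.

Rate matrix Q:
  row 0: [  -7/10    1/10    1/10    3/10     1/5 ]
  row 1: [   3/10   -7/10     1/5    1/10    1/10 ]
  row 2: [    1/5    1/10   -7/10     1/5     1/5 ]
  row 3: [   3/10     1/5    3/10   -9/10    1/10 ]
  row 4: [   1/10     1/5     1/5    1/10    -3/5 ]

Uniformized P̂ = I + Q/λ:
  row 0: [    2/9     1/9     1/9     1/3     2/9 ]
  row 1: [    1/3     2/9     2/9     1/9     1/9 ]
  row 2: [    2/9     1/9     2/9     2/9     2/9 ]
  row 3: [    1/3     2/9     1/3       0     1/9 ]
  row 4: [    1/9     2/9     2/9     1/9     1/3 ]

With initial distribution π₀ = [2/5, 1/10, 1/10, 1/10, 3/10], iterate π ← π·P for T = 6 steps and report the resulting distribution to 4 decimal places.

π = [0.2371, 0.1720, 0.2147, 0.1689, 0.2074]

t=0: π = [0.4000, 0.1000, 0.1000, 0.1000, 0.3000]
t=1: π = [0.2111, 0.1667, 0.1889, 0.2000, 0.2333]
t=2: π = [0.2370, 0.1778, 0.2210, 0.1568, 0.2074]
t=3: π = [0.2364, 0.1713, 0.2133, 0.1709, 0.2081]
t=4: π = [0.2371, 0.1723, 0.2150, 0.1683, 0.2073]
t=5: π = [0.2370, 0.1720, 0.2146, 0.1690, 0.2074]
t=6: π = [0.2371, 0.1720, 0.2147, 0.1689, 0.2074]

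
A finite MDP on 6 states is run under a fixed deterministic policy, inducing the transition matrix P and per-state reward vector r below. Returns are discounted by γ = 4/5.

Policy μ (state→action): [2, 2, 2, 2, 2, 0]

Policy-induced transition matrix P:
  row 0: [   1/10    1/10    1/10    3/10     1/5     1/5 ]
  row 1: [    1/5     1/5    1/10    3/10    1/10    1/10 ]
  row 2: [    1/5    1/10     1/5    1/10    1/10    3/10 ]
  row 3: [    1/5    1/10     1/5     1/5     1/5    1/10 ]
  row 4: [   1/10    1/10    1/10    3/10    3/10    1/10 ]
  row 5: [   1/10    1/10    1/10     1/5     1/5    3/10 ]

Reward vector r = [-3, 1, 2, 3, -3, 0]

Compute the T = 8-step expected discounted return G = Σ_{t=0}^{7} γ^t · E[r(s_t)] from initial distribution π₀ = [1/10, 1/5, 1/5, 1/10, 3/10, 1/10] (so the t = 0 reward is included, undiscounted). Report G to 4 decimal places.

G = -0.1104

t=0: π = [0.1000, 0.2000, 0.2000, 0.1000, 0.3000, 0.1000], E[r] = -0.3000, γ^t·E[r] = -0.300000, running G = -0.300000
t=1: π = [0.1500, 0.1200, 0.1300, 0.2400, 0.1900, 0.1700], E[r] = 0.0800, γ^t·E[r] = 0.064000, running G = -0.236000
t=2: π = [0.1490, 0.1120, 0.1370, 0.2330, 0.1940, 0.1750], E[r] = 0.0560, γ^t·E[r] = 0.035840, running G = -0.200160
t=3: π = [0.1482, 0.1112, 0.1370, 0.2318, 0.1945, 0.1773], E[r] = 0.0525, γ^t·E[r] = 0.026880, running G = -0.173280
t=4: π = [0.1480, 0.1111, 0.1369, 0.2317, 0.1946, 0.1777], E[r] = 0.0521, γ^t·E[r] = 0.021324, running G = -0.151956
t=5: π = [0.1480, 0.1111, 0.1369, 0.2317, 0.1947, 0.1777], E[r] = 0.0520, γ^t·E[r] = 0.017036, running G = -0.134920
t=6: π = [0.1480, 0.1111, 0.1369, 0.2317, 0.1947, 0.1777], E[r] = 0.0520, γ^t·E[r] = 0.013627, running G = -0.121293
t=7: π = [0.1480, 0.1111, 0.1369, 0.2317, 0.1947, 0.1777], E[r] = 0.0520, γ^t·E[r] = 0.010901, running G = -0.110392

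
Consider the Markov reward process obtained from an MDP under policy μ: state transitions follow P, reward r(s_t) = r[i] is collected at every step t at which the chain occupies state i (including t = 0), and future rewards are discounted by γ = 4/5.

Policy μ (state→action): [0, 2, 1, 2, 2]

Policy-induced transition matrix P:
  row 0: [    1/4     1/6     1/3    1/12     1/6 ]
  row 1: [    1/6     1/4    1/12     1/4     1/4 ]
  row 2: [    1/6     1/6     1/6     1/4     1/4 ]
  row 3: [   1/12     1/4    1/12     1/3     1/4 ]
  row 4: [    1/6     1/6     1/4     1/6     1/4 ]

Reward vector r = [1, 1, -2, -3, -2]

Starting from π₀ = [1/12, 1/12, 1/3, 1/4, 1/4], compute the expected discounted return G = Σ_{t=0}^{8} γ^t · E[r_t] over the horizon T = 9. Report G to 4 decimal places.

G = -5.5700

t=0: π = [0.0833, 0.0833, 0.3333, 0.2500, 0.2500], E[r] = -1.7500, γ^t·E[r] = -1.750000, running G = -1.750000
t=1: π = [0.1528, 0.1944, 0.1736, 0.2361, 0.2431], E[r] = -1.1944, γ^t·E[r] = -0.955556, running G = -2.705556
t=2: π = [0.1597, 0.2025, 0.1765, 0.2240, 0.2373], E[r] = -1.1372, γ^t·E[r] = -0.727778, running G = -3.433333
t=3: π = [0.1613, 0.2022, 0.1775, 0.2223, 0.2367], E[r] = -1.1317, γ^t·E[r] = -0.579432, running G = -4.012765
t=4: π = [0.1616, 0.2020, 0.1779, 0.2219, 0.2366], E[r] = -1.1310, γ^t·E[r] = -0.463271, running G = -4.476036
t=5: π = [0.1616, 0.2020, 0.1780, 0.2218, 0.2365], E[r] = -1.1309, γ^t·E[r] = -0.370587, running G = -4.846623
t=6: π = [0.1616, 0.2020, 0.1780, 0.2218, 0.2365], E[r] = -1.1309, γ^t·E[r] = -0.296466, running G = -5.143089
t=7: π = [0.1617, 0.2020, 0.1780, 0.2218, 0.2365], E[r] = -1.1309, γ^t·E[r] = -0.237172, running G = -5.380261
t=8: π = [0.1617, 0.2020, 0.1780, 0.2218, 0.2365], E[r] = -1.1309, γ^t·E[r] = -0.189738, running G = -5.569999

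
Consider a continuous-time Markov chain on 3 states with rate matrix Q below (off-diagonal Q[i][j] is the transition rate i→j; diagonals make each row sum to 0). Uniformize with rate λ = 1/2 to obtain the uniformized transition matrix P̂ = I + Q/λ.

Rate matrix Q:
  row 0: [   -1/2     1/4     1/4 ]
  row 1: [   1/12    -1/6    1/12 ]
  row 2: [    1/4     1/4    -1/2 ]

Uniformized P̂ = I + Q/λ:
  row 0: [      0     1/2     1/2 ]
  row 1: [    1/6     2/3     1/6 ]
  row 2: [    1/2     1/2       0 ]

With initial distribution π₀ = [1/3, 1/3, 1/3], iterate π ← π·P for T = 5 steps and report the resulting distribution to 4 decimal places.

π = [0.2000, 0.6000, 0.2000]

t=0: π = [0.3333, 0.3333, 0.3333]
t=1: π = [0.2222, 0.5556, 0.2222]
t=2: π = [0.2037, 0.5926, 0.2037]
t=3: π = [0.2006, 0.5988, 0.2006]
t=4: π = [0.2001, 0.5998, 0.2001]
t=5: π = [0.2000, 0.6000, 0.2000]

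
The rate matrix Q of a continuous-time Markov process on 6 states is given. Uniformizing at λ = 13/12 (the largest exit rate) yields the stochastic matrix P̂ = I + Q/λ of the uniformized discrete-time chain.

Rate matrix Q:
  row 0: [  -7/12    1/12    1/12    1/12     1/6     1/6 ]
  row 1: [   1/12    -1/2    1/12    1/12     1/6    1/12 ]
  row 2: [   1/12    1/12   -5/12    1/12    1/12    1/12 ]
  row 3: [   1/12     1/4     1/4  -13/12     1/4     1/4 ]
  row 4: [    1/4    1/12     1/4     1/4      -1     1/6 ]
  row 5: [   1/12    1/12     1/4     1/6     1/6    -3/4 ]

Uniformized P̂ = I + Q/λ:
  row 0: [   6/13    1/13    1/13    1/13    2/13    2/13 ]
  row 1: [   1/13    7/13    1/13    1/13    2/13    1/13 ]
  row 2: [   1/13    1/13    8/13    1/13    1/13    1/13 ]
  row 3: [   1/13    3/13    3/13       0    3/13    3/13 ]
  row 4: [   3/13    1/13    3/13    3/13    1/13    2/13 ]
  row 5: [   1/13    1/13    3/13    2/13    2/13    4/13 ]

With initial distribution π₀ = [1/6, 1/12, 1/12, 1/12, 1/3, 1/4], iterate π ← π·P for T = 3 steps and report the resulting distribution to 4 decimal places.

t=0: π = [0.1667, 0.0833, 0.0833, 0.0833, 0.3333, 0.2500]
t=1: π = [0.1923, 0.1282, 0.2244, 0.1410, 0.1282, 0.1859]
t=2: π = [0.1706, 0.1578, 0.2678, 0.1001, 0.1376, 0.1662]
t=3: π = [0.1637, 0.1651, 0.2832, 0.1032, 0.1304, 0.1544]

π = [0.1637, 0.1651, 0.2832, 0.1032, 0.1304, 0.1544]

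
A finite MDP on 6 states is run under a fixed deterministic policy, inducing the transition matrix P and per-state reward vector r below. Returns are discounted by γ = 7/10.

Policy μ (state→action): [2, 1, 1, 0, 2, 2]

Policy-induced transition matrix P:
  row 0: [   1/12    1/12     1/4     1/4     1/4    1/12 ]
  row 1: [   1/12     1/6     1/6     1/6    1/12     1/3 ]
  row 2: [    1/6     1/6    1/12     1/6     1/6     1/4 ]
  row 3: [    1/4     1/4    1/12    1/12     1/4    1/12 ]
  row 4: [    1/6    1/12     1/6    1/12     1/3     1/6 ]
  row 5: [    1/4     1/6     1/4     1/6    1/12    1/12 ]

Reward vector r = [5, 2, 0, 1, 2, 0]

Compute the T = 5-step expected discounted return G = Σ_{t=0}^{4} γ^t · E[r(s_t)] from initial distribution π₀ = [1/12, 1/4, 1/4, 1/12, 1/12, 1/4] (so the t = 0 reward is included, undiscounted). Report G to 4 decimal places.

G = 4.1060

t=0: π = [0.0833, 0.2500, 0.2500, 0.0833, 0.0833, 0.2500], E[r] = 1.1667, γ^t·E[r] = 1.166667, running G = 1.166667
t=1: π = [0.1667, 0.1597, 0.1667, 0.1597, 0.1528, 0.1944], E[r] = 1.6181, γ^t·E[r] = 1.132639, running G = 2.299306
t=2: π = [0.1690, 0.1534, 0.1696, 0.1545, 0.1898, 0.1638], E[r] = 1.6858, γ^t·E[r] = 0.826024, running G = 3.125330
t=3: π = [0.1663, 0.1496, 0.1674, 0.1521, 0.1988, 0.1658], E[r] = 1.6807, γ^t·E[r] = 0.576464, running G = 3.701793
t=4: π = [0.1668, 0.1489, 0.1677, 0.1513, 0.2001, 0.1652], E[r] = 1.6833, γ^t·E[r] = 0.404162, running G = 4.105956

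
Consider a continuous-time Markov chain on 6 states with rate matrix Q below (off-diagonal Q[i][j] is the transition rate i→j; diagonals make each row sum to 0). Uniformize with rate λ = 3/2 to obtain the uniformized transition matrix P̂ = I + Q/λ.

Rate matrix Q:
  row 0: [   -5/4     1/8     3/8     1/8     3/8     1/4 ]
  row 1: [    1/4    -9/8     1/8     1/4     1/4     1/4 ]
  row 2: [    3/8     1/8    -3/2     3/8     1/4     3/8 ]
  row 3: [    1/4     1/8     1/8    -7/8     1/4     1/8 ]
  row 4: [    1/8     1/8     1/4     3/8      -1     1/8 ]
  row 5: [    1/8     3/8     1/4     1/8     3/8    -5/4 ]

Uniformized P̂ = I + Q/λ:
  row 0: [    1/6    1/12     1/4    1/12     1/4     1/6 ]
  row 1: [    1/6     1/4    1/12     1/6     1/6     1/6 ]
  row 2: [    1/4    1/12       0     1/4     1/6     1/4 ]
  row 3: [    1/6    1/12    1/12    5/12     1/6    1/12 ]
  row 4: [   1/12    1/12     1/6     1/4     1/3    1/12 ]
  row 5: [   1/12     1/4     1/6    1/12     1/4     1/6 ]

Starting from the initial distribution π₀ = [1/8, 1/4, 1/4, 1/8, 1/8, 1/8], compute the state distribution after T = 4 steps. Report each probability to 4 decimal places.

π = [0.1465, 0.1283, 0.1280, 0.2292, 0.2287, 0.1393]

t=0: π = [0.1250, 0.2500, 0.2500, 0.1250, 0.1250, 0.1250]
t=1: π = [0.1667, 0.1458, 0.1042, 0.2083, 0.2083, 0.1667]
t=2: π = [0.1441, 0.1354, 0.1337, 0.2170, 0.2292, 0.1406]
t=3: π = [0.1470, 0.1293, 0.1270, 0.2274, 0.2286, 0.1406]
t=4: π = [0.1465, 0.1283, 0.1280, 0.2292, 0.2287, 0.1393]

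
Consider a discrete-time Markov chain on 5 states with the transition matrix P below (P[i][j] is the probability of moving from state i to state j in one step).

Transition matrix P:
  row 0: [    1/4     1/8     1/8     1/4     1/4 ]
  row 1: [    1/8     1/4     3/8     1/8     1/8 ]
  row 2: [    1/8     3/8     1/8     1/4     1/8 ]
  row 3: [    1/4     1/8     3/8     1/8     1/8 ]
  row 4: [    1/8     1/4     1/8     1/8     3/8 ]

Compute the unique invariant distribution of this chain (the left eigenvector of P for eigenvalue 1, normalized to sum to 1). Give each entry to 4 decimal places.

π = [0.1678, 0.2357, 0.2275, 0.1744, 0.1946]

Balance equations π_j = Σ_i π_i·P[i][j]:
  π_0 = 1/4·π_0 + 1/8·π_1 + 1/8·π_2 + 1/4·π_3 + 1/8·π_4
  π_1 = 1/8·π_0 + 1/4·π_1 + 3/8·π_2 + 1/8·π_3 + 1/4·π_4
  π_2 = 1/8·π_0 + 3/8·π_1 + 1/8·π_2 + 3/8·π_3 + 1/8·π_4
  π_3 = 1/4·π_0 + 1/8·π_1 + 1/4·π_2 + 1/8·π_3 + 1/8·π_4
  normalize: π_0 + π_1 + π_2 + π_3 + π_4 = 1
Solving the linear system gives exactly π = [278/1657, 781/3314, 377/1657, 289/1657, 645/3314].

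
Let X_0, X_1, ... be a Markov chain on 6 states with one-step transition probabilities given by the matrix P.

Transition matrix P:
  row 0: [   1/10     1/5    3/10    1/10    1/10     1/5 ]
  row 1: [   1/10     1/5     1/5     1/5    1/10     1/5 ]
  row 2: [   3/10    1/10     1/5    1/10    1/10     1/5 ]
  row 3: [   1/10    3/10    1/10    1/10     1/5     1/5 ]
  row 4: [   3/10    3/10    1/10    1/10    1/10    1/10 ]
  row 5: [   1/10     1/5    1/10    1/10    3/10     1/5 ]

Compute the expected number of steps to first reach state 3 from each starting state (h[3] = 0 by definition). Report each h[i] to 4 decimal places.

First-step conditioning: h[3] = 0; for i ≠ 3, h[i] = 1 + Σ_k P[i][k]·h[k].
  h[0] = 1 + 1/10·h[0] + 1/5·h[1] + 3/10·h[2] + 1/10·h[4] + 1/5·h[5]
  h[1] = 1 + 1/10·h[0] + 1/5·h[1] + 1/5·h[2] + 1/10·h[4] + 1/5·h[5]
  h[2] = 1 + 3/10·h[0] + 1/10·h[1] + 1/5·h[2] + 1/10·h[4] + 1/5·h[5]
  h[4] = 1 + 3/10·h[0] + 3/10·h[1] + 1/10·h[2] + 1/10·h[4] + 1/10·h[5]
  h[5] = 1 + 1/10·h[0] + 1/5·h[1] + 1/10·h[2] + 3/10·h[4] + 1/5·h[5]
Solving the 5×5 linear system over states ≠ 3 gives exactly h = [27795/3319, 24990/3319, 28050/3319, 0, 27475/3319, 27680/3319] (h[3] = 0 is the target).

h = [8.3745, 7.5294, 8.4513, 0.0000, 8.2781, 8.3399]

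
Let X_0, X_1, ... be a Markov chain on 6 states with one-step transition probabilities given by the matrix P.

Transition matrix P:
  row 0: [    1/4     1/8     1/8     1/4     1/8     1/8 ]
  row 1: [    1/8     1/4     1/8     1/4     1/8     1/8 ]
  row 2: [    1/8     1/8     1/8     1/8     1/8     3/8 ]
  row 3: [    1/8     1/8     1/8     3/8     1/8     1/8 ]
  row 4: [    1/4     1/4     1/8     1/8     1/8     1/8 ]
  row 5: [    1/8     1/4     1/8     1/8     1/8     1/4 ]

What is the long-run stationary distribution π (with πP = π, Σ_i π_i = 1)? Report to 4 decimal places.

π = [0.1607, 0.1862, 0.1250, 0.2245, 0.1250, 0.1786]

Balance equations π_j = Σ_i π_i·P[i][j]:
  π_0 = 1/4·π_0 + 1/8·π_1 + 1/8·π_2 + 1/8·π_3 + 1/4·π_4 + 1/8·π_5
  π_1 = 1/8·π_0 + 1/4·π_1 + 1/8·π_2 + 1/8·π_3 + 1/4·π_4 + 1/4·π_5
  π_2 = 1/8·π_0 + 1/8·π_1 + 1/8·π_2 + 1/8·π_3 + 1/8·π_4 + 1/8·π_5
  π_3 = 1/4·π_0 + 1/4·π_1 + 1/8·π_2 + 3/8·π_3 + 1/8·π_4 + 1/8·π_5
  π_4 = 1/8·π_0 + 1/8·π_1 + 1/8·π_2 + 1/8·π_3 + 1/8·π_4 + 1/8·π_5
  normalize: π_0 + π_1 + π_2 + π_3 + π_4 + π_5 = 1
Solving the linear system gives exactly π = [9/56, 73/392, 1/8, 11/49, 1/8, 5/28].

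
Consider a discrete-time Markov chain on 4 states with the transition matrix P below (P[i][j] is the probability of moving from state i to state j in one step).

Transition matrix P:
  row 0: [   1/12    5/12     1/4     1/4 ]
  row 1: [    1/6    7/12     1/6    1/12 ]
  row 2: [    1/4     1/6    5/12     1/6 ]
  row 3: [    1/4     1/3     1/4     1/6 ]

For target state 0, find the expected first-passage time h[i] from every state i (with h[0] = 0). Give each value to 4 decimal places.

First-step conditioning: h[0] = 0; for i ≠ 0, h[i] = 1 + Σ_k P[i][k]·h[k].
  h[1] = 1 + 7/12·h[1] + 1/6·h[2] + 1/12·h[3]
  h[2] = 1 + 1/6·h[1] + 5/12·h[2] + 1/6·h[3]
  h[3] = 1 + 1/3·h[1] + 1/4·h[2] + 1/6·h[3]
Solving the 3×3 linear system over states ≠ 0 gives exactly h = [0, 588/115, 516/115, 528/115] (h[0] = 0 is the target).

h = [0.0000, 5.1130, 4.4870, 4.5913]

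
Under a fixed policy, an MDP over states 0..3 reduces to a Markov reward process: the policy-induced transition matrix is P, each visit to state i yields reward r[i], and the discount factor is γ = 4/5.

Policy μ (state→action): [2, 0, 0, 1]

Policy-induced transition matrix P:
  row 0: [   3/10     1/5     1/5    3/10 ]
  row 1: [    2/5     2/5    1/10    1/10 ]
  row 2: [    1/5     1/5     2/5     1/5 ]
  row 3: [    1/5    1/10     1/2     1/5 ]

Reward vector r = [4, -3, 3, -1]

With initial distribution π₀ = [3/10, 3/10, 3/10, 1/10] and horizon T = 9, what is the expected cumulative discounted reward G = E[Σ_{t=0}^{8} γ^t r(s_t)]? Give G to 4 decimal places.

t=0: π = [0.3000, 0.3000, 0.3000, 0.1000], E[r] = 1.1000, γ^t·E[r] = 1.100000, running G = 1.100000
t=1: π = [0.2900, 0.2500, 0.2600, 0.2000], E[r] = 0.9900, γ^t·E[r] = 0.792000, running G = 1.892000
t=2: π = [0.2790, 0.2300, 0.2870, 0.2040], E[r] = 1.0830, γ^t·E[r] = 0.693120, running G = 2.585120
t=3: π = [0.2739, 0.2256, 0.2956, 0.2049], E[r] = 1.1007, γ^t·E[r] = 0.563558, running G = 3.148678
t=4: π = [0.2725, 0.2246, 0.2980, 0.2048], E[r] = 1.1054, γ^t·E[r] = 0.452776, running G = 3.601454
t=5: π = [0.2722, 0.2244, 0.2986, 0.2048], E[r] = 1.1064, γ^t·E[r] = 0.362534, running G = 3.963989
t=6: π = [0.2721, 0.2244, 0.2987, 0.2048], E[r] = 1.1066, γ^t·E[r] = 0.290076, running G = 4.254065
t=7: π = [0.2721, 0.2244, 0.2987, 0.2048], E[r] = 1.1066, γ^t·E[r] = 0.232068, running G = 4.486133
t=8: π = [0.2721, 0.2244, 0.2987, 0.2048], E[r] = 1.1066, γ^t·E[r] = 0.185655, running G = 4.671788

G = 4.6718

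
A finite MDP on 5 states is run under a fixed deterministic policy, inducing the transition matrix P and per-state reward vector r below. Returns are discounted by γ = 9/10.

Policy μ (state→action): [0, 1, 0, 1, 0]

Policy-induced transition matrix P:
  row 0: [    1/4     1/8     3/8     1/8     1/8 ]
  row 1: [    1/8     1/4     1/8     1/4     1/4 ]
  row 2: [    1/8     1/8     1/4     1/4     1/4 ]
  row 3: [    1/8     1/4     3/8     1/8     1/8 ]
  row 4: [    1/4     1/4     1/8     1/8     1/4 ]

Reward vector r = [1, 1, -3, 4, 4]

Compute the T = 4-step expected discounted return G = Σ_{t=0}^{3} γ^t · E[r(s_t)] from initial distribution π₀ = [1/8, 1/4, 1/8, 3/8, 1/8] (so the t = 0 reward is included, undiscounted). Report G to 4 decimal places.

t=0: π = [0.1250, 0.2500, 0.1250, 0.3750, 0.1250], E[r] = 2.0000, γ^t·E[r] = 2.000000, running G = 2.000000
t=1: π = [0.1563, 0.2188, 0.2656, 0.1719, 0.1875], E[r] = 1.0156, γ^t·E[r] = 0.914063, running G = 2.914063
t=2: π = [0.1680, 0.1973, 0.2402, 0.1855, 0.2090], E[r] = 1.2227, γ^t·E[r] = 0.990352, running G = 3.904414
t=3: π = [0.1721, 0.1990, 0.2434, 0.1797, 0.2058], E[r] = 1.1829, γ^t·E[r] = 0.862306, running G = 4.766720

G = 4.7667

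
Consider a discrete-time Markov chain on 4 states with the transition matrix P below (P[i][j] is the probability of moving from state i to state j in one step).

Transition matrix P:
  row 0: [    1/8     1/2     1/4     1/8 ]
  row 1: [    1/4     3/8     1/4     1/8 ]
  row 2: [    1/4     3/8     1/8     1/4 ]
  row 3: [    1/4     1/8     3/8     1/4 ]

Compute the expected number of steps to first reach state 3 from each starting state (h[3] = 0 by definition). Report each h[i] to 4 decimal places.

First-step conditioning: h[3] = 0; for i ≠ 3, h[i] = 1 + Σ_k P[i][k]·h[k].
  h[0] = 1 + 1/8·h[0] + 1/2·h[1] + 1/4·h[2]
  h[1] = 1 + 1/4·h[0] + 3/8·h[1] + 1/4·h[2]
  h[2] = 1 + 1/4·h[0] + 3/8·h[1] + 1/8·h[2]
Solving the 3×3 linear system over states ≠ 3 gives exactly h = [72/11, 72/11, 64/11, 0] (h[3] = 0 is the target).

h = [6.5455, 6.5455, 5.8182, 0.0000]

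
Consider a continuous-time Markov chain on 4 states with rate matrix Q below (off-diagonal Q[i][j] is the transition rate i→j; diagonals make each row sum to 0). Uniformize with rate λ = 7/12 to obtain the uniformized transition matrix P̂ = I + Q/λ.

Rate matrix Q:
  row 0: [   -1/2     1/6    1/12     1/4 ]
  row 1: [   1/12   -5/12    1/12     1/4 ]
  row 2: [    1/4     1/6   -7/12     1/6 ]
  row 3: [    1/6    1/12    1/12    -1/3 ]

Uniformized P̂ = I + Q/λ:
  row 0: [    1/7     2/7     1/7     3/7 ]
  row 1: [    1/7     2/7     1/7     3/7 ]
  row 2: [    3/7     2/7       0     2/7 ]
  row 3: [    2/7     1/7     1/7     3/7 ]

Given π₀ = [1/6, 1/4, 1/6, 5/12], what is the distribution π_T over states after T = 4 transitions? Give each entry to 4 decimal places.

π = [0.2372, 0.2271, 0.1250, 0.4107]

t=0: π = [0.1667, 0.2500, 0.1667, 0.4167]
t=1: π = [0.2500, 0.2262, 0.1190, 0.4048]
t=2: π = [0.2347, 0.2279, 0.1259, 0.4116]
t=3: π = [0.2376, 0.2269, 0.1249, 0.4106]
t=4: π = [0.2372, 0.2271, 0.1250, 0.4107]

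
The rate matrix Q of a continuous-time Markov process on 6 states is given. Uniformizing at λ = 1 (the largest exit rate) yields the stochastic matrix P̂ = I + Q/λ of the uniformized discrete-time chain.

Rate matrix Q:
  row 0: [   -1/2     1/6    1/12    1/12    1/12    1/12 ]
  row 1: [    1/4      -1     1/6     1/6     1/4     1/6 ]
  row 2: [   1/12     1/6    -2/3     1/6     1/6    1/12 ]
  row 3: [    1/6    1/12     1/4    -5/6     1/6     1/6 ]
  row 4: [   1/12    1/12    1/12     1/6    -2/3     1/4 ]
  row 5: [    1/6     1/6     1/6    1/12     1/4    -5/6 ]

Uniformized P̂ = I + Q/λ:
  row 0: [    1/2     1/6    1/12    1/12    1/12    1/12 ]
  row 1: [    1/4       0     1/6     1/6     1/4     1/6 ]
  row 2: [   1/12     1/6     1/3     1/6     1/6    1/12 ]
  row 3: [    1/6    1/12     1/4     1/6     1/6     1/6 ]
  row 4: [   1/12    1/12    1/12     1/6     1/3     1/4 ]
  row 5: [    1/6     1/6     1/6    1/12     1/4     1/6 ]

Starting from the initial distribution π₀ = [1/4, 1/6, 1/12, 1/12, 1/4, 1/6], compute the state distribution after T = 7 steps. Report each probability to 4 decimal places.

t=0: π = [0.2500, 0.1667, 0.0833, 0.0833, 0.2500, 0.1667]
t=1: π = [0.2361, 0.1111, 0.1458, 0.1319, 0.2153, 0.1597]
t=2: π = [0.2245, 0.1192, 0.1644, 0.1337, 0.2054, 0.1528]
t=3: π = [0.2206, 0.1185, 0.1694, 0.1352, 0.2049, 0.1514]
t=4: π = [0.2189, 0.1186, 0.1707, 0.1357, 0.2049, 0.1512]
t=5: π = [0.2182, 0.1185, 0.1711, 0.1358, 0.2051, 0.1513]
t=6: π = [0.2179, 0.1185, 0.1712, 0.1359, 0.2051, 0.1513]
t=7: π = [0.2178, 0.1185, 0.1713, 0.1359, 0.2052, 0.1513]

π = [0.2178, 0.1185, 0.1713, 0.1359, 0.2052, 0.1513]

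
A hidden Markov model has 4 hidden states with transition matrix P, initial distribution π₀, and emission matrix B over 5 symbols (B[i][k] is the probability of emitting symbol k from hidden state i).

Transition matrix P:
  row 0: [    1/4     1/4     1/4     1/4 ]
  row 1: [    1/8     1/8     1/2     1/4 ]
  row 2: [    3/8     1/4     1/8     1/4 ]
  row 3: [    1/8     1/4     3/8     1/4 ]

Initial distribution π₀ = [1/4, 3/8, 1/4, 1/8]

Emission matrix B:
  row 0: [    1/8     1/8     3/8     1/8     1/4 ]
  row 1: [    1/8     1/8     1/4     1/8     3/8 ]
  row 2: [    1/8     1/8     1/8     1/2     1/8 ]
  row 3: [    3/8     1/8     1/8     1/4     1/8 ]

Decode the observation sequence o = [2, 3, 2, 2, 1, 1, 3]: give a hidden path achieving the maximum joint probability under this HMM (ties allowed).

t=0: δ = [9.375e-02, 9.375e-02, 3.125e-02, 1.562e-02]  (obs o_0=2)
t=1: δ = [2.930e-03, 2.930e-03, 2.344e-02, 5.859e-03]  ψ = [0, 0, 1, 0]  (obs o_1=3)
t=2: δ = [3.296e-03, 1.465e-03, 3.662e-04, 7.324e-04]  ψ = [2, 2, 2, 2]  (obs o_2=2)
t=3: δ = [3.090e-04, 2.060e-04, 1.030e-04, 1.030e-04]  ψ = [0, 0, 0, 0]  (obs o_3=2)
t=4: δ = [9.656e-06, 9.656e-06, 1.287e-05, 9.656e-06]  ψ = [0, 0, 1, 0]  (obs o_4=1)
t=5: δ = [6.035e-07, 4.023e-07, 6.035e-07, 4.023e-07]  ψ = [2, 2, 1, 2]  (obs o_5=1)
t=6: δ = [2.829e-08, 1.886e-08, 1.006e-07, 3.772e-08]  ψ = [2, 0, 1, 0]  (obs o_6=3)
backtrack: best end state = 2; path = [1, 2, 0, 1, 2, 1, 2]

path = [1, 2, 0, 1, 2, 1, 2]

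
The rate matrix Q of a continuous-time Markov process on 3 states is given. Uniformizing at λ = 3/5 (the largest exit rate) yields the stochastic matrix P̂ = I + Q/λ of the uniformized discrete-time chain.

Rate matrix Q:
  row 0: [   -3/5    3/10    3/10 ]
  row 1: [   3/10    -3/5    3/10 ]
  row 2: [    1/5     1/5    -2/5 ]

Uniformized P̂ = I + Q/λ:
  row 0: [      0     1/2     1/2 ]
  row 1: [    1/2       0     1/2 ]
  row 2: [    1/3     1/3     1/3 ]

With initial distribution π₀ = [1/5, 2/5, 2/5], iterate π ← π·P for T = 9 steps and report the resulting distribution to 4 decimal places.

t=0: π = [0.2000, 0.4000, 0.4000]
t=1: π = [0.3333, 0.2333, 0.4333]
t=2: π = [0.2611, 0.3111, 0.4278]
t=3: π = [0.2981, 0.2731, 0.4287]
t=4: π = [0.2795, 0.2920, 0.4285]
t=5: π = [0.2888, 0.2826, 0.4286]
t=6: π = [0.2842, 0.2873, 0.4286]
t=7: π = [0.2865, 0.2849, 0.4286]
t=8: π = [0.2853, 0.2861, 0.4286]
t=9: π = [0.2859, 0.2855, 0.4286]

π = [0.2859, 0.2855, 0.4286]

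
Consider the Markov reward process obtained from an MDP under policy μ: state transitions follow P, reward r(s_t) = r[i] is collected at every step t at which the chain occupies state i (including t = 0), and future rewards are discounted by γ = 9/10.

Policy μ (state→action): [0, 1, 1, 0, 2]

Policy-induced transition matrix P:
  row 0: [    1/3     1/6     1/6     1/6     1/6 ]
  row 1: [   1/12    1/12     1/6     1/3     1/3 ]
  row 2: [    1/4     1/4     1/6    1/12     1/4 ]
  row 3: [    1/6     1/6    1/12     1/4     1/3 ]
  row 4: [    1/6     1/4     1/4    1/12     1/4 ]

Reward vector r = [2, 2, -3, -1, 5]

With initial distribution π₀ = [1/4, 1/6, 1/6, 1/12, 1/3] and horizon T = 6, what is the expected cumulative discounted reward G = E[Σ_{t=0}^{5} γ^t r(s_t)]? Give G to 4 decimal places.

t=0: π = [0.2500, 0.1667, 0.1667, 0.0833, 0.3333], E[r] = 1.9167, γ^t·E[r] = 1.916667, running G = 1.916667
t=1: π = [0.2083, 0.1944, 0.1875, 0.1597, 0.2500], E[r] = 1.3333, γ^t·E[r] = 1.200000, running G = 3.116667
t=2: π = [0.2008, 0.1869, 0.1742, 0.1759, 0.2622], E[r] = 1.3877, γ^t·E[r] = 1.124063, running G = 4.240729
t=3: π = [0.1991, 0.1875, 0.1739, 0.1761, 0.2635], E[r] = 1.3929, γ^t·E[r] = 1.015418, running G = 5.256147
t=4: π = [0.1987, 0.1875, 0.1739, 0.1761, 0.2637], E[r] = 1.3930, γ^t·E[r] = 0.913924, running G = 6.170071
t=5: π = [0.1987, 0.1875, 0.1740, 0.1761, 0.2637], E[r] = 1.3930, γ^t·E[r] = 0.822578, running G = 6.992649

G = 6.9926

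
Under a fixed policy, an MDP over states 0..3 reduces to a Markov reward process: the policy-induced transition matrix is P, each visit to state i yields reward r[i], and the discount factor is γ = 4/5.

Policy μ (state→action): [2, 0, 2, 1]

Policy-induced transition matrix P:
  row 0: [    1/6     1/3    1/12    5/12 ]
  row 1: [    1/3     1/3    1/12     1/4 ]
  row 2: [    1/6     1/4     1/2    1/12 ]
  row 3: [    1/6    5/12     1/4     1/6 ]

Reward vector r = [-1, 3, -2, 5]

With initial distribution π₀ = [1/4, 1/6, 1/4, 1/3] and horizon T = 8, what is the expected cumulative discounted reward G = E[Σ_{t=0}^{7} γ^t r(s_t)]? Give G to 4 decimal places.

t=0: π = [0.2500, 0.1667, 0.2500, 0.3333], E[r] = 1.4167, γ^t·E[r] = 1.416667, running G = 1.416667
t=1: π = [0.1944, 0.3403, 0.2431, 0.2222], E[r] = 1.4514, γ^t·E[r] = 1.161111, running G = 2.577778
t=2: π = [0.2234, 0.3316, 0.2216, 0.2234], E[r] = 1.4450, γ^t·E[r] = 0.924815, running G = 3.502593
t=3: π = [0.2219, 0.3335, 0.2129, 0.2317], E[r] = 1.5110, γ^t·E[r] = 0.773654, running G = 4.276247
t=4: π = [0.2222, 0.3349, 0.2107, 0.2322], E[r] = 1.5221, γ^t·E[r] = 0.623455, running G = 4.899702
t=5: π = [0.2225, 0.3351, 0.2098, 0.2326], E[r] = 1.5262, γ^t·E[r] = 0.500103, running G = 5.399805
t=6: π = [0.2225, 0.3352, 0.2095, 0.2327], E[r] = 1.5278, γ^t·E[r] = 0.400501, running G = 5.800306
t=7: π = [0.2225, 0.3353, 0.2094, 0.2328], E[r] = 1.5283, γ^t·E[r] = 0.320506, running G = 6.120812

G = 6.1208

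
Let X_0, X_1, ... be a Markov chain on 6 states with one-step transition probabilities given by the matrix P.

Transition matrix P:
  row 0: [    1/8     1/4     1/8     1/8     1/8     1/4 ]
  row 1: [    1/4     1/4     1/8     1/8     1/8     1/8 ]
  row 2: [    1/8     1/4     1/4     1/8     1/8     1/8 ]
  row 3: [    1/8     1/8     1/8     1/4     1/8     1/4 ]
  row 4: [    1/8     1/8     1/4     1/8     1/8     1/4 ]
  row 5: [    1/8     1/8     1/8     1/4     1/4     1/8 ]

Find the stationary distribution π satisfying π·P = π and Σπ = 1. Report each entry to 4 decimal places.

Balance equations π_j = Σ_i π_i·P[i][j]:
  π_0 = 1/8·π_0 + 1/4·π_1 + 1/8·π_2 + 1/8·π_3 + 1/8·π_4 + 1/8·π_5
  π_1 = 1/4·π_0 + 1/4·π_1 + 1/4·π_2 + 1/8·π_3 + 1/8·π_4 + 1/8·π_5
  π_2 = 1/8·π_0 + 1/8·π_1 + 1/4·π_2 + 1/8·π_3 + 1/4·π_4 + 1/8·π_5
  π_3 = 1/8·π_0 + 1/8·π_1 + 1/8·π_2 + 1/4·π_3 + 1/8·π_4 + 1/4·π_5
  π_4 = 1/8·π_0 + 1/8·π_1 + 1/8·π_2 + 1/8·π_3 + 1/8·π_4 + 1/4·π_5
  normalize: π_0 + π_1 + π_2 + π_3 + π_4 + π_5 = 1
Solving the linear system gives exactly π = [4124/27783, 5209/27783, 4556/27783, 4696/27783, 587/3969, 727/3969].

π = [0.1484, 0.1875, 0.1640, 0.1690, 0.1479, 0.1832]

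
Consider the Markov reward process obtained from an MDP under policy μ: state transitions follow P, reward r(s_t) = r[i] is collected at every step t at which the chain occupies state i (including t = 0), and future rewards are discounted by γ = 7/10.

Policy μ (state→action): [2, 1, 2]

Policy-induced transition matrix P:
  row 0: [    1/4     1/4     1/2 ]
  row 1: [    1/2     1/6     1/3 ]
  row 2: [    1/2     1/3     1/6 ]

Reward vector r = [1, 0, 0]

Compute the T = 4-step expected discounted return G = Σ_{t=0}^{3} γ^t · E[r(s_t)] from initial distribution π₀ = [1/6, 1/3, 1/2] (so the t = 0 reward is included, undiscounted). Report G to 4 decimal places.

G = 0.8148

t=0: π = [0.1667, 0.3333, 0.5000], E[r] = 0.1667, γ^t·E[r] = 0.166667, running G = 0.166667
t=1: π = [0.4583, 0.2639, 0.2778], E[r] = 0.4583, γ^t·E[r] = 0.320833, running G = 0.487500
t=2: π = [0.3854, 0.2512, 0.3634], E[r] = 0.3854, γ^t·E[r] = 0.188854, running G = 0.676354
t=3: π = [0.4036, 0.2594, 0.3370], E[r] = 0.4036, γ^t·E[r] = 0.138451, running G = 0.814805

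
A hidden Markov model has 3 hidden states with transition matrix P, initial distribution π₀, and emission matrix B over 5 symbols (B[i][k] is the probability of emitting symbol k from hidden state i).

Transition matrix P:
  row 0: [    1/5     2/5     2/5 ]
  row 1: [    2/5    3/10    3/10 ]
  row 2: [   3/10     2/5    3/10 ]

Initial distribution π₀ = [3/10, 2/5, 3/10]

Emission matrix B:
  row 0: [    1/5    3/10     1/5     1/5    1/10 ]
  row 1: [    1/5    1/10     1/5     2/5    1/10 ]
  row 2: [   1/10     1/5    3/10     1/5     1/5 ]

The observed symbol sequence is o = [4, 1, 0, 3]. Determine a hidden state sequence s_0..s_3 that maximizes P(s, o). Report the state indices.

path = [2, 0, 1, 1]

t=0: δ = [3.000e-02, 4.000e-02, 6.000e-02]  (obs o_0=4)
t=1: δ = [5.400e-03, 2.400e-03, 3.600e-03]  ψ = [2, 2, 2]  (obs o_1=1)
t=2: δ = [2.160e-04, 4.320e-04, 2.160e-04]  ψ = [0, 0, 0]  (obs o_2=0)
t=3: δ = [3.456e-05, 5.184e-05, 2.592e-05]  ψ = [1, 1, 1]  (obs o_3=3)
backtrack: best end state = 1; path = [2, 0, 1, 1]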